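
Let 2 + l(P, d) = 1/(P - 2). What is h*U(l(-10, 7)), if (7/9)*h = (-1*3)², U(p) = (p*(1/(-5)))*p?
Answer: -1125/112 ≈ -10.045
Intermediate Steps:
l(P, d) = -2 + 1/(-2 + P) (l(P, d) = -2 + 1/(P - 2) = -2 + 1/(-2 + P))
U(p) = -p²/5 (U(p) = (p*(1*(-⅕)))*p = (p*(-⅕))*p = (-p/5)*p = -p²/5)
h = 81/7 (h = 9*(-1*3)²/7 = (9/7)*(-3)² = (9/7)*9 = 81/7 ≈ 11.571)
h*U(l(-10, 7)) = 81*(-(5 - 2*(-10))²/(-2 - 10)²/5)/7 = 81*(-(5 + 20)²/144/5)/7 = 81*(-(-1/12*25)²/5)/7 = 81*(-(-25/12)²/5)/7 = 81*(-⅕*625/144)/7 = (81/7)*(-125/144) = -1125/112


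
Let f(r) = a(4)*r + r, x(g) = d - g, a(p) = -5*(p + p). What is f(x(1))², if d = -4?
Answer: 38025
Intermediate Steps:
a(p) = -10*p
x(g) = -4 - g
f(r) = -39*r (f(r) = (-10*4)*r + r = -40*r + r = -39*r)
f(x(1))² = (-39*(-4 - 1*1))² = (-39*(-4 - 1))² = (-39*(-5))² = 195² = 38025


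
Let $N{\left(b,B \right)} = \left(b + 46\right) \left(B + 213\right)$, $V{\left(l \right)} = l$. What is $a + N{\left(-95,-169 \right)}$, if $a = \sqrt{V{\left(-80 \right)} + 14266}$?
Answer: $-2156 + \sqrt{14186} \approx -2036.9$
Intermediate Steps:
$N{\left(b,B \right)} = \left(46 + b\right) \left(213 + B\right)$
$a = \sqrt{14186}$ ($a = \sqrt{-80 + 14266} = \sqrt{14186} \approx 119.1$)
$a + N{\left(-95,-169 \right)} = \sqrt{14186} + \left(9798 + 46 \left(-169\right) + 213 \left(-95\right) - -16055\right) = \sqrt{14186} + \left(9798 - 7774 - 20235 + 16055\right) = \sqrt{14186} - 2156 = -2156 + \sqrt{14186}$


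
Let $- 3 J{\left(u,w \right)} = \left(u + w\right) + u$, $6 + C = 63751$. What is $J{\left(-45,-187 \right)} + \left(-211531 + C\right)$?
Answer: $- \frac{443081}{3} \approx -1.4769 \cdot 10^{5}$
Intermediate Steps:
$C = 63745$ ($C = -6 + 63751 = 63745$)
$J{\left(u,w \right)} = - \frac{2 u}{3} - \frac{w}{3}$ ($J{\left(u,w \right)} = - \frac{\left(u + w\right) + u}{3} = - \frac{w + 2 u}{3} = - \frac{2 u}{3} - \frac{w}{3}$)
$J{\left(-45,-187 \right)} + \left(-211531 + C\right) = \left(\left(- \frac{2}{3}\right) \left(-45\right) - - \frac{187}{3}\right) + \left(-211531 + 63745\right) = \left(30 + \frac{187}{3}\right) - 147786 = \frac{277}{3} - 147786 = - \frac{443081}{3}$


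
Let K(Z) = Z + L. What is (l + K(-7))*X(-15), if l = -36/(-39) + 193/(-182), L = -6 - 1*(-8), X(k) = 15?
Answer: -14025/182 ≈ -77.060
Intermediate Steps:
L = 2 (L = -6 + 8 = 2)
l = -25/182 (l = -36*(-1/39) + 193*(-1/182) = 12/13 - 193/182 = -25/182 ≈ -0.13736)
K(Z) = 2 + Z (K(Z) = Z + 2 = 2 + Z)
(l + K(-7))*X(-15) = (-25/182 + (2 - 7))*15 = (-25/182 - 5)*15 = -935/182*15 = -14025/182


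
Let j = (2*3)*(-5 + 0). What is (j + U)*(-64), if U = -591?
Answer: 39744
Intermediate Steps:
j = -30 (j = 6*(-5) = -30)
(j + U)*(-64) = (-30 - 591)*(-64) = -621*(-64) = 39744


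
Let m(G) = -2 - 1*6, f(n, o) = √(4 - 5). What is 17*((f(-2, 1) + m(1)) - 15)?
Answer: -391 + 17*I ≈ -391.0 + 17.0*I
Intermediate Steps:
f(n, o) = I (f(n, o) = √(-1) = I)
m(G) = -8 (m(G) = -2 - 6 = -8)
17*((f(-2, 1) + m(1)) - 15) = 17*((I - 8) - 15) = 17*((-8 + I) - 15) = 17*(-23 + I) = -391 + 17*I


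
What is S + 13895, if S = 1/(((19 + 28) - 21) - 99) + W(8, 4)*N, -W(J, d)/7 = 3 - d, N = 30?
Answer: 1029664/73 ≈ 14105.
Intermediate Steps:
W(J, d) = -21 + 7*d (W(J, d) = -7*(3 - d) = -21 + 7*d)
S = 15329/73 (S = 1/(((19 + 28) - 21) - 99) + (-21 + 7*4)*30 = 1/((47 - 21) - 99) + (-21 + 28)*30 = 1/(26 - 99) + 7*30 = 1/(-73) + 210 = -1/73 + 210 = 15329/73 ≈ 209.99)
S + 13895 = 15329/73 + 13895 = 1029664/73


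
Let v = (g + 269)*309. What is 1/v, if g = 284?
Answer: 1/170877 ≈ 5.8522e-6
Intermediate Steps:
v = 170877 (v = (284 + 269)*309 = 553*309 = 170877)
1/v = 1/170877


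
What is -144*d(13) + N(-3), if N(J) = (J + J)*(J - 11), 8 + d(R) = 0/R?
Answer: 1236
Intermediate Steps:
d(R) = -8 (d(R) = -8 + 0/R = -8 + 0 = -8)
N(J) = 2*J*(-11 + J) (N(J) = (2*J)*(-11 + J) = 2*J*(-11 + J))
-144*d(13) + N(-3) = -144*(-8) + 2*(-3)*(-11 - 3) = 1152 + 2*(-3)*(-14) = 1152 + 84 = 1236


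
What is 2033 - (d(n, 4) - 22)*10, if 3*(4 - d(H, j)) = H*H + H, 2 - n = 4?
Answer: 6659/3 ≈ 2219.7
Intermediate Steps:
n = -2 (n = 2 - 1*4 = 2 - 4 = -2)
d(H, j) = 4 - H/3 - H**2/3 (d(H, j) = 4 - (H*H + H)/3 = 4 - (H**2 + H)/3 = 4 - (H + H**2)/3 = 4 + (-H/3 - H**2/3) = 4 - H/3 - H**2/3)
2033 - (d(n, 4) - 22)*10 = 2033 - ((4 - 1/3*(-2) - 1/3*(-2)**2) - 22)*10 = 2033 - ((4 + 2/3 - 1/3*4) - 22)*10 = 2033 - ((4 + 2/3 - 4/3) - 22)*10 = 2033 - (10/3 - 22)*10 = 2033 - (-56)*10/3 = 2033 - 1*(-560/3) = 2033 + 560/3 = 6659/3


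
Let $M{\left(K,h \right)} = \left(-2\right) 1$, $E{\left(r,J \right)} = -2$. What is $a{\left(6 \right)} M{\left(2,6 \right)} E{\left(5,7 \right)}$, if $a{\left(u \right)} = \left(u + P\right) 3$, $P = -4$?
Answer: $24$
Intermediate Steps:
$M{\left(K,h \right)} = -2$
$a{\left(u \right)} = -12 + 3 u$ ($a{\left(u \right)} = \left(u - 4\right) 3 = \left(-4 + u\right) 3 = -12 + 3 u$)
$a{\left(6 \right)} M{\left(2,6 \right)} E{\left(5,7 \right)} = \left(-12 + 3 \cdot 6\right) \left(-2\right) \left(-2\right) = \left(-12 + 18\right) \left(-2\right) \left(-2\right) = 6 \left(-2\right) \left(-2\right) = \left(-12\right) \left(-2\right) = 24$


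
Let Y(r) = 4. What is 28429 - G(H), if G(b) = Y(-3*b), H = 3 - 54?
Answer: 28425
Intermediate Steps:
H = -51
G(b) = 4
28429 - G(H) = 28429 - 1*4 = 28429 - 4 = 28425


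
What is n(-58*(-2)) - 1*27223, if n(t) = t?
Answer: -27107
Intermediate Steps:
n(-58*(-2)) - 1*27223 = -58*(-2) - 1*27223 = 116 - 27223 = -27107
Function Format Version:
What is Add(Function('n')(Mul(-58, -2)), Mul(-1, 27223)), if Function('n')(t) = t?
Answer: -27107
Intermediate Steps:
Add(Function('n')(Mul(-58, -2)), Mul(-1, 27223)) = Add(Mul(-58, -2), Mul(-1, 27223)) = Add(116, -27223) = -27107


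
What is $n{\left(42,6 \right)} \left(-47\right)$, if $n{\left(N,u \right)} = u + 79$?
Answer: $-3995$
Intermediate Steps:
$n{\left(N,u \right)} = 79 + u$
$n{\left(42,6 \right)} \left(-47\right) = \left(79 + 6\right) \left(-47\right) = 85 \left(-47\right) = -3995$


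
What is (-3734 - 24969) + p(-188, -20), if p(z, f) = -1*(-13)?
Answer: -28690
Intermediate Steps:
p(z, f) = 13
(-3734 - 24969) + p(-188, -20) = (-3734 - 24969) + 13 = -28703 + 13 = -28690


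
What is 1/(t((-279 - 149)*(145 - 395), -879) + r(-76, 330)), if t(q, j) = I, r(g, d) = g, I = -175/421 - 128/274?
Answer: -57677/4434371 ≈ -0.013007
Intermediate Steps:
I = -50919/57677 (I = -175*1/421 - 128*1/274 = -175/421 - 64/137 = -50919/57677 ≈ -0.88283)
t(q, j) = -50919/57677
1/(t((-279 - 149)*(145 - 395), -879) + r(-76, 330)) = 1/(-50919/57677 - 76) = 1/(-4434371/57677) = -57677/4434371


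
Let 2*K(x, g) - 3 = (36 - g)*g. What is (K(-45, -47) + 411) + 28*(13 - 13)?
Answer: -1538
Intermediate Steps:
K(x, g) = 3/2 + g*(36 - g)/2 (K(x, g) = 3/2 + ((36 - g)*g)/2 = 3/2 + (g*(36 - g))/2 = 3/2 + g*(36 - g)/2)
(K(-45, -47) + 411) + 28*(13 - 13) = ((3/2 + 18*(-47) - ½*(-47)²) + 411) + 28*(13 - 13) = ((3/2 - 846 - ½*2209) + 411) + 28*0 = ((3/2 - 846 - 2209/2) + 411) + 0 = (-1949 + 411) + 0 = -1538 + 0 = -1538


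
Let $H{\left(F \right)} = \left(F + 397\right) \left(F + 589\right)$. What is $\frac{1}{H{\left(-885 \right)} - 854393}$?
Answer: $- \frac{1}{709945} \approx -1.4086 \cdot 10^{-6}$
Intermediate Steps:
$H{\left(F \right)} = \left(397 + F\right) \left(589 + F\right)$
$\frac{1}{H{\left(-885 \right)} - 854393} = \frac{1}{\left(233833 + \left(-885\right)^{2} + 986 \left(-885\right)\right) - 854393} = \frac{1}{\left(233833 + 783225 - 872610\right) - 854393} = \frac{1}{144448 - 854393} = \frac{1}{-709945} = - \frac{1}{709945}$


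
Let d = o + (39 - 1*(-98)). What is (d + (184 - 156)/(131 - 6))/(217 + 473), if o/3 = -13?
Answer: 6139/43125 ≈ 0.14235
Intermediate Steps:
o = -39 (o = 3*(-13) = -39)
d = 98 (d = -39 + (39 - 1*(-98)) = -39 + (39 + 98) = -39 + 137 = 98)
(d + (184 - 156)/(131 - 6))/(217 + 473) = (98 + (184 - 156)/(131 - 6))/(217 + 473) = (98 + 28/125)/690 = (98 + 28*(1/125))*(1/690) = (98 + 28/125)*(1/690) = (12278/125)*(1/690) = 6139/43125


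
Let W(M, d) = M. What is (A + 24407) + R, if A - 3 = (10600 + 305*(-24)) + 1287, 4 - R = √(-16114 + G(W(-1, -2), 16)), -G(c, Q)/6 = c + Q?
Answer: 28981 - 2*I*√4051 ≈ 28981.0 - 127.29*I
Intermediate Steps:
G(c, Q) = -6*Q - 6*c (G(c, Q) = -6*(c + Q) = -6*(Q + c) = -6*Q - 6*c)
R = 4 - 2*I*√4051 (R = 4 - √(-16114 + (-6*16 - 6*(-1))) = 4 - √(-16114 + (-96 + 6)) = 4 - √(-16114 - 90) = 4 - √(-16204) = 4 - 2*I*√4051 ≈ 4.0 - 127.29*I)
A = 4570 (A = 3 + ((10600 + 305*(-24)) + 1287) = 3 + ((10600 - 7320) + 1287) = 3 + (3280 + 1287) = 3 + 4567 = 4570)
(A + 24407) + R = (4570 + 24407) + (4 - 2*I*√4051) = 28977 + (4 - 2*I*√4051) = 28981 - 2*I*√4051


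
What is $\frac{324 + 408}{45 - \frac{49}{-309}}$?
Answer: $\frac{113094}{6977} \approx 16.21$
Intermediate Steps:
$\frac{324 + 408}{45 - \frac{49}{-309}} = \frac{732}{45 - - \frac{49}{309}} = \frac{732}{45 + \frac{49}{309}} = \frac{732}{\frac{13954}{309}} = 732 \cdot \frac{309}{13954} = \frac{113094}{6977}$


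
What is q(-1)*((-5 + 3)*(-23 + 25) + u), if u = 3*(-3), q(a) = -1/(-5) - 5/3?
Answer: 286/15 ≈ 19.067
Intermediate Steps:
q(a) = -22/15 (q(a) = -1*(-⅕) - 5*⅓ = ⅕ - 5/3 = -22/15)
u = -9
q(-1)*((-5 + 3)*(-23 + 25) + u) = -22*((-5 + 3)*(-23 + 25) - 9)/15 = -22*(-2*2 - 9)/15 = -22*(-4 - 9)/15 = -22/15*(-13) = 286/15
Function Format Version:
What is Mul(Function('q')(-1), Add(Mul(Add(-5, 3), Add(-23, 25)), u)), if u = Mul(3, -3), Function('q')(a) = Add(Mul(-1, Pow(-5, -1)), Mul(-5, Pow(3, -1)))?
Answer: Rational(286, 15) ≈ 19.067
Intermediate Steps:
Function('q')(a) = Rational(-22, 15) (Function('q')(a) = Add(Mul(-1, Rational(-1, 5)), Mul(-5, Rational(1, 3))) = Add(Rational(1, 5), Rational(-5, 3)) = Rational(-22, 15))
u = -9
Mul(Function('q')(-1), Add(Mul(Add(-5, 3), Add(-23, 25)), u)) = Mul(Rational(-22, 15), Add(Mul(Add(-5, 3), Add(-23, 25)), -9)) = Mul(Rational(-22, 15), Add(Mul(-2, 2), -9)) = Mul(Rational(-22, 15), Add(-4, -9)) = Mul(Rational(-22, 15), -13) = Rational(286, 15)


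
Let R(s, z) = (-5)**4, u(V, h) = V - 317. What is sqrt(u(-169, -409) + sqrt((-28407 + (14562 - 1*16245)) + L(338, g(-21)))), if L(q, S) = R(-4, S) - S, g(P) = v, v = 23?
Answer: sqrt(-486 + 4*I*sqrt(1843)) ≈ 3.837 + 22.377*I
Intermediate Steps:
u(V, h) = -317 + V
R(s, z) = 625
g(P) = 23
L(q, S) = 625 - S
sqrt(u(-169, -409) + sqrt((-28407 + (14562 - 1*16245)) + L(338, g(-21)))) = sqrt((-317 - 169) + sqrt((-28407 + (14562 - 1*16245)) + (625 - 1*23))) = sqrt(-486 + sqrt((-28407 + (14562 - 16245)) + (625 - 23))) = sqrt(-486 + sqrt((-28407 - 1683) + 602)) = sqrt(-486 + sqrt(-30090 + 602)) = sqrt(-486 + sqrt(-29488)) = sqrt(-486 + 4*I*sqrt(1843))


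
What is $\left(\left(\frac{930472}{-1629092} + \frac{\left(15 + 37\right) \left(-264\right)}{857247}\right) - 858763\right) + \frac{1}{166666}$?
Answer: $- \frac{16656777049300261815469}{19396231160931682} \approx -8.5876 \cdot 10^{5}$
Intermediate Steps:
$\left(\left(\frac{930472}{-1629092} + \frac{\left(15 + 37\right) \left(-264\right)}{857247}\right) - 858763\right) + \frac{1}{166666} = \left(\left(930472 \left(- \frac{1}{1629092}\right) + 52 \left(-264\right) \frac{1}{857247}\right) - 858763\right) + \frac{1}{166666} = \left(\left(- \frac{232618}{407273} - \frac{4576}{285749}\right) - 858763\right) + \frac{1}{166666} = \left(- \frac{68334042130}{116377852477} - 858763\right) + \frac{1}{166666} = - \frac{99941062060748081}{116377852477} + \frac{1}{166666} = - \frac{16656777049300261815469}{19396231160931682}$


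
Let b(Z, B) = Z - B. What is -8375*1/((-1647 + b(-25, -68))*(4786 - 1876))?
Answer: 1675/933528 ≈ 0.0017943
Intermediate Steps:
-8375*1/((-1647 + b(-25, -68))*(4786 - 1876)) = -8375*1/((-1647 + (-25 - 1*(-68)))*(4786 - 1876)) = -8375*1/(2910*(-1647 + (-25 + 68))) = -8375*1/(2910*(-1647 + 43)) = -8375/(2910*(-1604)) = -8375/(-4667640) = -8375*(-1/4667640) = 1675/933528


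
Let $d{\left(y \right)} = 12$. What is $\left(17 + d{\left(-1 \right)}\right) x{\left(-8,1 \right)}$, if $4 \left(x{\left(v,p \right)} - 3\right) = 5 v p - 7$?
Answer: $- \frac{1015}{4} \approx -253.75$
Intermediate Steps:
$x{\left(v,p \right)} = \frac{5}{4} + \frac{5 p v}{4}$ ($x{\left(v,p \right)} = 3 + \frac{5 v p - 7}{4} = 3 + \frac{5 p v - 7}{4} = 3 + \frac{-7 + 5 p v}{4} = 3 + \left(- \frac{7}{4} + \frac{5 p v}{4}\right) = \frac{5}{4} + \frac{5 p v}{4}$)
$\left(17 + d{\left(-1 \right)}\right) x{\left(-8,1 \right)} = \left(17 + 12\right) \left(\frac{5}{4} + \frac{5}{4} \cdot 1 \left(-8\right)\right) = 29 \left(\frac{5}{4} - 10\right) = 29 \left(- \frac{35}{4}\right) = - \frac{1015}{4}$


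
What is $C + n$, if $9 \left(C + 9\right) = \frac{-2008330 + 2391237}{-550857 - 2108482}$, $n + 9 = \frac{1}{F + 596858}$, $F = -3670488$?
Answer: $- \frac{1325336447528801}{73564417175130} \approx -18.016$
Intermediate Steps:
$n = - \frac{27662671}{3073630}$ ($n = -9 + \frac{1}{-3670488 + 596858} = -9 + \frac{1}{-3073630} = -9 - \frac{1}{3073630} = - \frac{27662671}{3073630} \approx -9.0$)
$C = - \frac{215789366}{23934051}$ ($C = -9 + \frac{\left(-2008330 + 2391237\right) \frac{1}{-550857 - 2108482}}{9} = -9 + \frac{382907 \frac{1}{-2659339}}{9} = -9 + \frac{382907 \left(- \frac{1}{2659339}\right)}{9} = -9 + \frac{1}{9} \left(- \frac{382907}{2659339}\right) = -9 - \frac{382907}{23934051} = - \frac{215789366}{23934051} \approx -9.016$)
$C + n = - \frac{215789366}{23934051} - \frac{27662671}{3073630} = - \frac{1325336447528801}{73564417175130}$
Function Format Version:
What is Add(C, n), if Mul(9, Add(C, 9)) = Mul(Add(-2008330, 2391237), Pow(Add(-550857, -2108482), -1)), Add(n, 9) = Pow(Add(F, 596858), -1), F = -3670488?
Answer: Rational(-1325336447528801, 73564417175130) ≈ -18.016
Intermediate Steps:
n = Rational(-27662671, 3073630) (n = Add(-9, Pow(Add(-3670488, 596858), -1)) = Add(-9, Pow(-3073630, -1)) = Add(-9, Rational(-1, 3073630)) = Rational(-27662671, 3073630) ≈ -9.0000)
C = Rational(-215789366, 23934051) (C = Add(-9, Mul(Rational(1, 9), Mul(Add(-2008330, 2391237), Pow(Add(-550857, -2108482), -1)))) = Add(-9, Mul(Rational(1, 9), Mul(382907, Pow(-2659339, -1)))) = Add(-9, Mul(Rational(1, 9), Mul(382907, Rational(-1, 2659339)))) = Add(-9, Mul(Rational(1, 9), Rational(-382907, 2659339))) = Add(-9, Rational(-382907, 23934051)) = Rational(-215789366, 23934051) ≈ -9.0160)
Add(C, n) = Add(Rational(-215789366, 23934051), Rational(-27662671, 3073630)) = Rational(-1325336447528801, 73564417175130)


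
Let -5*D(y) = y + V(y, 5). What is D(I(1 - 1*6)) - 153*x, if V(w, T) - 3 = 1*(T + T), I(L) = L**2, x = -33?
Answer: 25207/5 ≈ 5041.4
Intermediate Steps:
V(w, T) = 3 + 2*T (V(w, T) = 3 + 1*(T + T) = 3 + 1*(2*T) = 3 + 2*T)
D(y) = -13/5 - y/5 (D(y) = -(y + (3 + 2*5))/5 = -(y + (3 + 10))/5 = -(y + 13)/5 = -(13 + y)/5 = -13/5 - y/5)
D(I(1 - 1*6)) - 153*x = (-13/5 - (1 - 1*6)**2/5) - 153*(-33) = (-13/5 - (1 - 6)**2/5) + 5049 = (-13/5 - 1/5*(-5)**2) + 5049 = (-13/5 - 1/5*25) + 5049 = (-13/5 - 5) + 5049 = -38/5 + 5049 = 25207/5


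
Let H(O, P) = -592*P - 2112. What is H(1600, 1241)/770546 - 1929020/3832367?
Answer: -307858952332/210929647313 ≈ -1.4595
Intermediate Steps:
H(O, P) = -2112 - 592*P
H(1600, 1241)/770546 - 1929020/3832367 = (-2112 - 592*1241)/770546 - 1929020/3832367 = (-2112 - 734672)*(1/770546) - 1929020*1/3832367 = -736784*1/770546 - 1929020/3832367 = -368392/385273 - 1929020/3832367 = -307858952332/210929647313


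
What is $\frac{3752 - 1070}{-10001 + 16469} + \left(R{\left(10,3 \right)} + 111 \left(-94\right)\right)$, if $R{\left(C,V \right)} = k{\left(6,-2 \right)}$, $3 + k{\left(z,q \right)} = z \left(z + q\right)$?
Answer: $- \frac{11224767}{1078} \approx -10413.0$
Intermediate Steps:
$k{\left(z,q \right)} = -3 + z \left(q + z\right)$ ($k{\left(z,q \right)} = -3 + z \left(z + q\right) = -3 + z \left(q + z\right)$)
$R{\left(C,V \right)} = 21$ ($R{\left(C,V \right)} = -3 + 6^{2} - 12 = -3 + 36 - 12 = 21$)
$\frac{3752 - 1070}{-10001 + 16469} + \left(R{\left(10,3 \right)} + 111 \left(-94\right)\right) = \frac{3752 - 1070}{-10001 + 16469} + \left(21 + 111 \left(-94\right)\right) = \frac{2682}{6468} + \left(21 - 10434\right) = 2682 \cdot \frac{1}{6468} - 10413 = \frac{447}{1078} - 10413 = - \frac{11224767}{1078}$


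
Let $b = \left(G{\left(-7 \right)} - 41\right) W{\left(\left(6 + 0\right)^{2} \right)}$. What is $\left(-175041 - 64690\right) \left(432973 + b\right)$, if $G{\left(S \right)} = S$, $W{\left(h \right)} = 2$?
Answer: $-103774036087$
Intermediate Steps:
$b = -96$ ($b = \left(-7 - 41\right) 2 = \left(-48\right) 2 = -96$)
$\left(-175041 - 64690\right) \left(432973 + b\right) = \left(-175041 - 64690\right) \left(432973 - 96\right) = \left(-239731\right) 432877 = -103774036087$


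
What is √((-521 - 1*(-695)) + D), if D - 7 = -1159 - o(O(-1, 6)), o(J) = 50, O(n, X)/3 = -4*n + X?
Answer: 2*I*√257 ≈ 32.062*I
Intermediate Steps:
O(n, X) = -12*n + 3*X (O(n, X) = 3*(-4*n + X) = 3*(X - 4*n) = -12*n + 3*X)
D = -1202 (D = 7 + (-1159 - 1*50) = 7 + (-1159 - 50) = 7 - 1209 = -1202)
√((-521 - 1*(-695)) + D) = √((-521 - 1*(-695)) - 1202) = √((-521 + 695) - 1202) = √(174 - 1202) = √(-1028) = 2*I*√257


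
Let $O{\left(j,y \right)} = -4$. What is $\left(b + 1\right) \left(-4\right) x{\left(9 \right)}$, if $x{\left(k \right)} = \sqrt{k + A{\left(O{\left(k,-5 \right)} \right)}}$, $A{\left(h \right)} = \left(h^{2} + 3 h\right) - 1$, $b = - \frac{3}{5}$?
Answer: $- \frac{16 \sqrt{3}}{5} \approx -5.5426$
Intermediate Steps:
$b = - \frac{3}{5}$ ($b = \left(-3\right) \frac{1}{5} = - \frac{3}{5} \approx -0.6$)
$A{\left(h \right)} = -1 + h^{2} + 3 h$
$x{\left(k \right)} = \sqrt{3 + k}$ ($x{\left(k \right)} = \sqrt{k + \left(-1 + \left(-4\right)^{2} + 3 \left(-4\right)\right)} = \sqrt{k - -3} = \sqrt{k + 3} = \sqrt{3 + k}$)
$\left(b + 1\right) \left(-4\right) x{\left(9 \right)} = \left(- \frac{3}{5} + 1\right) \left(-4\right) \sqrt{3 + 9} = \frac{2}{5} \left(-4\right) \sqrt{12} = - \frac{8 \cdot 2 \sqrt{3}}{5} = - \frac{16 \sqrt{3}}{5}$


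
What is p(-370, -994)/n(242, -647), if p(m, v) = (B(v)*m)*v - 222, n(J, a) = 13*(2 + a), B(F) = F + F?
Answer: 731146862/8385 ≈ 87197.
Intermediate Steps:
B(F) = 2*F
n(J, a) = 26 + 13*a
p(m, v) = -222 + 2*m*v² (p(m, v) = ((2*v)*m)*v - 222 = (2*m*v)*v - 222 = 2*m*v² - 222 = -222 + 2*m*v²)
p(-370, -994)/n(242, -647) = (-222 + 2*(-370)*(-994)²)/(26 + 13*(-647)) = (-222 + 2*(-370)*988036)/(26 - 8411) = (-222 - 731146640)/(-8385) = -731146862*(-1/8385) = 731146862/8385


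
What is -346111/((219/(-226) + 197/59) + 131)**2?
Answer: -61536997682716/3162546506025 ≈ -19.458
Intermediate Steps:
-346111/((219/(-226) + 197/59) + 131)**2 = -346111/((219*(-1/226) + 197*(1/59)) + 131)**2 = -346111/((-219/226 + 197/59) + 131)**2 = -346111/(31601/13334 + 131)**2 = -346111/((1778355/13334)**2) = -346111/3162546506025/177795556 = -346111*177795556/3162546506025 = -61536997682716/3162546506025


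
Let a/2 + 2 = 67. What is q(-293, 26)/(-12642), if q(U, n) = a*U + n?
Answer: 6344/2107 ≈ 3.0109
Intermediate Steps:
a = 130 (a = -4 + 2*67 = -4 + 134 = 130)
q(U, n) = n + 130*U (q(U, n) = 130*U + n = n + 130*U)
q(-293, 26)/(-12642) = (26 + 130*(-293))/(-12642) = (26 - 38090)*(-1/12642) = -38064*(-1/12642) = 6344/2107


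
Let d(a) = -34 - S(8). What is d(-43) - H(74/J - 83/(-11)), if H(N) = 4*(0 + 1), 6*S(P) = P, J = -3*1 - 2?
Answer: -118/3 ≈ -39.333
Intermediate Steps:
J = -5 (J = -3 - 2 = -5)
S(P) = P/6
d(a) = -106/3 (d(a) = -34 - 8/6 = -34 - 1*4/3 = -34 - 4/3 = -106/3)
H(N) = 4 (H(N) = 4*1 = 4)
d(-43) - H(74/J - 83/(-11)) = -106/3 - 1*4 = -106/3 - 4 = -118/3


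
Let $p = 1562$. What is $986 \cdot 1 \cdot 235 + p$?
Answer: $233272$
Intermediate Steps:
$986 \cdot 1 \cdot 235 + p = 986 \cdot 1 \cdot 235 + 1562 = 986 \cdot 235 + 1562 = 231710 + 1562 = 233272$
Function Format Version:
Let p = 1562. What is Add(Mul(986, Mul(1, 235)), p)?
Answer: 233272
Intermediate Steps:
Add(Mul(986, Mul(1, 235)), p) = Add(Mul(986, Mul(1, 235)), 1562) = Add(Mul(986, 235), 1562) = Add(231710, 1562) = 233272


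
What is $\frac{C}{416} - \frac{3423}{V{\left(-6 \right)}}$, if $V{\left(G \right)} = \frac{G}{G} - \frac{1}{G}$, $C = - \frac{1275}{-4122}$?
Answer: $- \frac{1677027031}{571584} \approx -2934.0$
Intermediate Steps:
$C = \frac{425}{1374}$ ($C = \left(-1275\right) \left(- \frac{1}{4122}\right) = \frac{425}{1374} \approx 0.30932$)
$V{\left(G \right)} = 1 - \frac{1}{G}$
$\frac{C}{416} - \frac{3423}{V{\left(-6 \right)}} = \frac{425}{1374 \cdot 416} - \frac{3423}{\frac{1}{-6} \left(-1 - 6\right)} = \frac{425}{1374} \cdot \frac{1}{416} - \frac{3423}{\left(- \frac{1}{6}\right) \left(-7\right)} = \frac{425}{571584} - \frac{3423}{\frac{7}{6}} = \frac{425}{571584} - 2934 = - \frac{1677027031}{571584}$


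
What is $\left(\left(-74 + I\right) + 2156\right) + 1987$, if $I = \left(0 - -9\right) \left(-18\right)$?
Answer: $3907$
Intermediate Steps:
$I = -162$ ($I = \left(0 + 9\right) \left(-18\right) = 9 \left(-18\right) = -162$)
$\left(\left(-74 + I\right) + 2156\right) + 1987 = \left(\left(-74 - 162\right) + 2156\right) + 1987 = \left(-236 + 2156\right) + 1987 = 1920 + 1987 = 3907$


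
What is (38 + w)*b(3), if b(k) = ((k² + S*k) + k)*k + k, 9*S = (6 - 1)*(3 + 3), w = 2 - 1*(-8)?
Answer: 3312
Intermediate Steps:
w = 10 (w = 2 + 8 = 10)
S = 10/3 (S = ((6 - 1)*(3 + 3))/9 = (5*6)/9 = (⅑)*30 = 10/3 ≈ 3.3333)
b(k) = k + k*(k² + 13*k/3) (b(k) = ((k² + 10*k/3) + k)*k + k = (k² + 13*k/3)*k + k = k*(k² + 13*k/3) + k = k + k*(k² + 13*k/3))
(38 + w)*b(3) = (38 + 10)*(3*(1 + 3² + (13/3)*3)) = 48*(3*(1 + 9 + 13)) = 48*(3*23) = 48*69 = 3312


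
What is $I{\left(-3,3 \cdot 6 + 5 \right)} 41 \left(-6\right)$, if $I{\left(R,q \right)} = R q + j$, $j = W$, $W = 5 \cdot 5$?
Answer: $10824$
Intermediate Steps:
$W = 25$
$j = 25$
$I{\left(R,q \right)} = 25 + R q$ ($I{\left(R,q \right)} = R q + 25 = 25 + R q$)
$I{\left(-3,3 \cdot 6 + 5 \right)} 41 \left(-6\right) = \left(25 - 3 \left(3 \cdot 6 + 5\right)\right) 41 \left(-6\right) = \left(25 - 3 \left(18 + 5\right)\right) 41 \left(-6\right) = \left(25 - 69\right) 41 \left(-6\right) = \left(-44\right) 41 \left(-6\right) = \left(-1804\right) \left(-6\right) = 10824$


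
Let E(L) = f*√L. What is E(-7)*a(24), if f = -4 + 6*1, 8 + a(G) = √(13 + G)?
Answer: 2*I*√7*(-8 + √37) ≈ -10.145*I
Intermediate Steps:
a(G) = -8 + √(13 + G)
f = 2 (f = -4 + 6 = 2)
E(L) = 2*√L
E(-7)*a(24) = (2*√(-7))*(-8 + √(13 + 24)) = (2*(I*√7))*(-8 + √37) = (2*I*√7)*(-8 + √37) = 2*I*√7*(-8 + √37)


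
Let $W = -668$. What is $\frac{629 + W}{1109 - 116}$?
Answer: $- \frac{13}{331} \approx -0.039275$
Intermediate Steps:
$\frac{629 + W}{1109 - 116} = \frac{629 - 668}{1109 - 116} = - \frac{39}{993} = \left(-39\right) \frac{1}{993} = - \frac{13}{331}$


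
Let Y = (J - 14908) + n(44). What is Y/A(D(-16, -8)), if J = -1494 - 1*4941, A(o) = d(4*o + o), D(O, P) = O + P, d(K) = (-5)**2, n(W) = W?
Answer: -21299/25 ≈ -851.96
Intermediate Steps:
d(K) = 25
A(o) = 25
J = -6435 (J = -1494 - 4941 = -6435)
Y = -21299 (Y = (-6435 - 14908) + 44 = -21343 + 44 = -21299)
Y/A(D(-16, -8)) = -21299/25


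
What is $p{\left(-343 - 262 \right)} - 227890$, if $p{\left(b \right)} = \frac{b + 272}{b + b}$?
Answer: $- \frac{275746567}{1210} \approx -2.2789 \cdot 10^{5}$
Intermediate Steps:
$p{\left(b \right)} = \frac{272 + b}{2 b}$
$p{\left(-343 - 262 \right)} - 227890 = \frac{272 - 605}{2 \left(-343 - 262\right)} - 227890 = \frac{272 - 605}{2 \left(-605\right)} - 227890 = \frac{1}{2} \left(- \frac{1}{605}\right) \left(-333\right) - 227890 = \frac{333}{1210} - 227890 = - \frac{275746567}{1210}$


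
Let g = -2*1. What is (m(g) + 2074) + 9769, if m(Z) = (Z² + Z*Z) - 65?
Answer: 11786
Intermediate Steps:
g = -2
m(Z) = -65 + 2*Z² (m(Z) = (Z² + Z²) - 65 = 2*Z² - 65 = -65 + 2*Z²)
(m(g) + 2074) + 9769 = ((-65 + 2*(-2)²) + 2074) + 9769 = ((-65 + 2*4) + 2074) + 9769 = ((-65 + 8) + 2074) + 9769 = (-57 + 2074) + 9769 = 2017 + 9769 = 11786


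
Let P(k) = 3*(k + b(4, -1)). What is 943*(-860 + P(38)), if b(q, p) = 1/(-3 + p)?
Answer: -2816741/4 ≈ -7.0419e+5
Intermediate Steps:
P(k) = -¾ + 3*k (P(k) = 3*(k + 1/(-3 - 1)) = 3*(k + 1/(-4)) = 3*(k - ¼) = 3*(-¼ + k) = -¾ + 3*k)
943*(-860 + P(38)) = 943*(-860 + (-¾ + 3*38)) = 943*(-860 + (-¾ + 114)) = 943*(-860 + 453/4) = 943*(-2987/4) = -2816741/4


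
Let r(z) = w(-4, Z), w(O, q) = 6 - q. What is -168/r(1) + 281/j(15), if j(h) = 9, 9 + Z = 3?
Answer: 155/9 ≈ 17.222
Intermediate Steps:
Z = -6 (Z = -9 + 3 = -6)
r(z) = 12 (r(z) = 6 - 1*(-6) = 6 + 6 = 12)
-168/r(1) + 281/j(15) = -168/12 + 281/9 = -168*1/12 + 281*(⅑) = -14 + 281/9 = 155/9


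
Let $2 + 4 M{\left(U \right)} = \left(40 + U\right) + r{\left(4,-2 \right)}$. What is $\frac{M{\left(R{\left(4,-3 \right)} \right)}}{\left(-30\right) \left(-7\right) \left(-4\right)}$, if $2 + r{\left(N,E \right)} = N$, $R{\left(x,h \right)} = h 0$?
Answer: $- \frac{1}{84} \approx -0.011905$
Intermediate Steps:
$R{\left(x,h \right)} = 0$
$r{\left(N,E \right)} = -2 + N$
$M{\left(U \right)} = 10 + \frac{U}{4}$ ($M{\left(U \right)} = - \frac{1}{2} + \frac{\left(40 + U\right) + \left(-2 + 4\right)}{4} = - \frac{1}{2} + \frac{\left(40 + U\right) + 2}{4} = - \frac{1}{2} + \frac{42 + U}{4} = - \frac{1}{2} + \left(\frac{21}{2} + \frac{U}{4}\right) = 10 + \frac{U}{4}$)
$\frac{M{\left(R{\left(4,-3 \right)} \right)}}{\left(-30\right) \left(-7\right) \left(-4\right)} = \frac{10 + \frac{1}{4} \cdot 0}{\left(-30\right) \left(-7\right) \left(-4\right)} = \frac{10 + 0}{210 \left(-4\right)} = \frac{10}{-840} = 10 \left(- \frac{1}{840}\right) = - \frac{1}{84}$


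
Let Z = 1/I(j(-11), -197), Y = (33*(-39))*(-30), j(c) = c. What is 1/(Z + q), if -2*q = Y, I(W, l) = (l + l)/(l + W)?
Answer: -197/3802981 ≈ -5.1801e-5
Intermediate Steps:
I(W, l) = 2*l/(W + l) (I(W, l) = (2*l)/(W + l) = 2*l/(W + l))
Y = 38610 (Y = -1287*(-30) = 38610)
q = -19305 (q = -½*38610 = -19305)
Z = 104/197 (Z = 1/(2*(-197)/(-11 - 197)) = 1/(2*(-197)/(-208)) = 1/(2*(-197)*(-1/208)) = 1/(197/104) = 104/197 ≈ 0.52792)
1/(Z + q) = 1/(104/197 - 19305) = 1/(-3802981/197) = -197/3802981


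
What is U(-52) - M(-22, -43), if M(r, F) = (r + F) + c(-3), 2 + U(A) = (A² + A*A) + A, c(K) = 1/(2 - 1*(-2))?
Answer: 21675/4 ≈ 5418.8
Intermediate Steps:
c(K) = ¼ (c(K) = 1/(2 + 2) = 1/4 = ¼)
U(A) = -2 + A + 2*A² (U(A) = -2 + ((A² + A*A) + A) = -2 + ((A² + A²) + A) = -2 + (2*A² + A) = -2 + (A + 2*A²) = -2 + A + 2*A²)
M(r, F) = ¼ + F + r (M(r, F) = (r + F) + ¼ = (F + r) + ¼ = ¼ + F + r)
U(-52) - M(-22, -43) = (-2 - 52 + 2*(-52)²) - (¼ - 43 - 22) = (-2 - 52 + 2*2704) - 1*(-259/4) = (-2 - 52 + 5408) + 259/4 = 5354 + 259/4 = 21675/4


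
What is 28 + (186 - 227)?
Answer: -13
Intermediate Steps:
28 + (186 - 227) = 28 - 41 = -13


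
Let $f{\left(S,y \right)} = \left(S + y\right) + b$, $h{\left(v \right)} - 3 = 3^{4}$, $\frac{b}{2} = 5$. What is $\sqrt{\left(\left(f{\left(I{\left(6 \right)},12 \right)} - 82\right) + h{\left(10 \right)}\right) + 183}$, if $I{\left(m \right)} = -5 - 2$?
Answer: $10 \sqrt{2} \approx 14.142$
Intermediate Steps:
$I{\left(m \right)} = -7$
$b = 10$ ($b = 2 \cdot 5 = 10$)
$h{\left(v \right)} = 84$ ($h{\left(v \right)} = 3 + 3^{4} = 3 + 81 = 84$)
$f{\left(S,y \right)} = 10 + S + y$ ($f{\left(S,y \right)} = \left(S + y\right) + 10 = 10 + S + y$)
$\sqrt{\left(\left(f{\left(I{\left(6 \right)},12 \right)} - 82\right) + h{\left(10 \right)}\right) + 183} = \sqrt{\left(\left(\left(10 - 7 + 12\right) - 82\right) + 84\right) + 183} = \sqrt{\left(\left(15 - 82\right) + 84\right) + 183} = \sqrt{\left(-67 + 84\right) + 183} = \sqrt{17 + 183} = \sqrt{200} = 10 \sqrt{2}$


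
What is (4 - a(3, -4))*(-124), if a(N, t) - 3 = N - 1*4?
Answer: -248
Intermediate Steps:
a(N, t) = -1 + N (a(N, t) = 3 + (N - 1*4) = 3 + (N - 4) = 3 + (-4 + N) = -1 + N)
(4 - a(3, -4))*(-124) = (4 - (-1 + 3))*(-124) = (4 - 1*2)*(-124) = (4 - 2)*(-124) = 2*(-124) = -248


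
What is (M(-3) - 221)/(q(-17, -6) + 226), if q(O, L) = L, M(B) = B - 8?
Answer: -58/55 ≈ -1.0545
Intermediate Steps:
M(B) = -8 + B
(M(-3) - 221)/(q(-17, -6) + 226) = ((-8 - 3) - 221)/(-6 + 226) = (-11 - 221)/220 = -232*1/220 = -58/55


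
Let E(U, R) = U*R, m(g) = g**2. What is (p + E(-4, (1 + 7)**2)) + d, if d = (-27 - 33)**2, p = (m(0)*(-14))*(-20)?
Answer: 3344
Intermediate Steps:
p = 0 (p = (0**2*(-14))*(-20) = (0*(-14))*(-20) = 0*(-20) = 0)
d = 3600 (d = (-60)**2 = 3600)
E(U, R) = R*U
(p + E(-4, (1 + 7)**2)) + d = (0 + (1 + 7)**2*(-4)) + 3600 = (0 + 8**2*(-4)) + 3600 = (0 + 64*(-4)) + 3600 = (0 - 256) + 3600 = -256 + 3600 = 3344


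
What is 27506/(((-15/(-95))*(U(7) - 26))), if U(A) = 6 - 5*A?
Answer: -522614/165 ≈ -3167.4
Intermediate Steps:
27506/(((-15/(-95))*(U(7) - 26))) = 27506/(((-15/(-95))*((6 - 5*7) - 26))) = 27506/(((-15*(-1/95))*((6 - 35) - 26))) = 27506/((3*(-29 - 26)/19)) = 27506/(((3/19)*(-55))) = 27506/(-165/19) = 27506*(-19/165) = -522614/165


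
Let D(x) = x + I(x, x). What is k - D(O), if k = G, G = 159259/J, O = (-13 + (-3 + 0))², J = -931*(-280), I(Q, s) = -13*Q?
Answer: 800968219/260680 ≈ 3072.6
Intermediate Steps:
J = 260680
O = 256 (O = (-13 - 3)² = (-16)² = 256)
G = 159259/260680 ≈ 0.61094
k = 159259/260680 ≈ 0.61094
D(x) = -12*x (D(x) = x - 13*x = -12*x)
k - D(O) = 159259/260680 - (-12)*256 = 159259/260680 - 1*(-3072) = 159259/260680 + 3072 = 800968219/260680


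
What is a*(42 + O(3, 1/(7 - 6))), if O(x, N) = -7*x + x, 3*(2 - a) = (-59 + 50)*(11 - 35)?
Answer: -1680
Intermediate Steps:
a = -70 (a = 2 - (-59 + 50)*(11 - 35)/3 = 2 - (-3)*(-24) = 2 - 1/3*216 = 2 - 72 = -70)
O(x, N) = -6*x
a*(42 + O(3, 1/(7 - 6))) = -70*(42 - 6*3) = -70*(42 - 18) = -70*24 = -1680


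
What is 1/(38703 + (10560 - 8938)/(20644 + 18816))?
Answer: 19730/763611001 ≈ 2.5838e-5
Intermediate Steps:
1/(38703 + (10560 - 8938)/(20644 + 18816)) = 1/(38703 + 1622/39460) = 1/(38703 + 1622*(1/39460)) = 1/(38703 + 811/19730) = 1/(763611001/19730) = 19730/763611001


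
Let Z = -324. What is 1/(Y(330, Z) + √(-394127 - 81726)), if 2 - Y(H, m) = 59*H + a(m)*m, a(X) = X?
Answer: -124444/15486784989 - I*√475853/15486784989 ≈ -8.0355e-6 - 4.4543e-8*I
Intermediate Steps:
Y(H, m) = 2 - m² - 59*H (Y(H, m) = 2 - (59*H + m*m) = 2 - (59*H + m²) = 2 - (m² + 59*H) = 2 + (-m² - 59*H) = 2 - m² - 59*H)
1/(Y(330, Z) + √(-394127 - 81726)) = 1/((2 - 1*(-324)² - 59*330) + √(-394127 - 81726)) = 1/((2 - 1*104976 - 19470) + √(-475853)) = 1/((2 - 104976 - 19470) + I*√475853) = 1/(-124444 + I*√475853)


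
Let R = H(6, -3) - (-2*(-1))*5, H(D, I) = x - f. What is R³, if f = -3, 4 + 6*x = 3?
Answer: -79507/216 ≈ -368.09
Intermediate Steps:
x = -⅙ (x = -⅔ + (⅙)*3 = -⅔ + ½ = -⅙ ≈ -0.16667)
H(D, I) = 17/6 (H(D, I) = -⅙ - 1*(-3) = -⅙ + 3 = 17/6)
R = -43/6 (R = 17/6 - (-2*(-1))*5 = 17/6 - 2*5 = 17/6 - 1*10 = 17/6 - 10 = -43/6 ≈ -7.1667)
R³ = (-43/6)³ = -79507/216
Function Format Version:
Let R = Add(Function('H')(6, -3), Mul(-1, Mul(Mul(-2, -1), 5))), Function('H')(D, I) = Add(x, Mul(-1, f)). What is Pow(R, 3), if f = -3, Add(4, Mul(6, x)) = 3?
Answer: Rational(-79507, 216) ≈ -368.09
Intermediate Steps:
x = Rational(-1, 6) (x = Add(Rational(-2, 3), Mul(Rational(1, 6), 3)) = Add(Rational(-2, 3), Rational(1, 2)) = Rational(-1, 6) ≈ -0.16667)
Function('H')(D, I) = Rational(17, 6) (Function('H')(D, I) = Add(Rational(-1, 6), Mul(-1, -3)) = Add(Rational(-1, 6), 3) = Rational(17, 6))
R = Rational(-43, 6) (R = Add(Rational(17, 6), Mul(-1, Mul(Mul(-2, -1), 5))) = Add(Rational(17, 6), Mul(-1, Mul(2, 5))) = Add(Rational(17, 6), Mul(-1, 10)) = Add(Rational(17, 6), -10) = Rational(-43, 6) ≈ -7.1667)
Pow(R, 3) = Pow(Rational(-43, 6), 3) = Rational(-79507, 216)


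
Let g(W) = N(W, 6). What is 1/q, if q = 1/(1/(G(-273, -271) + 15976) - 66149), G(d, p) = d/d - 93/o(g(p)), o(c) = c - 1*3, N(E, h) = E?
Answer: -289586496585/4377791 ≈ -66149.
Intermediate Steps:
g(W) = W
o(c) = -3 + c (o(c) = c - 3 = -3 + c)
G(d, p) = 1 - 93/(-3 + p) (G(d, p) = d/d - 93/(-3 + p) = 1 - 93/(-3 + p))
q = -4377791/289586496585 (q = 1/(1/((-96 - 271)/(-3 - 271) + 15976) - 66149) = 1/(1/(-367/(-274) + 15976) - 66149) = 1/(1/(-1/274*(-367) + 15976) - 66149) = 1/(1/(367/274 + 15976) - 66149) = 1/(1/(4377791/274) - 66149) = 1/(274/4377791 - 66149) = 1/(-289586496585/4377791) = -4377791/289586496585 ≈ -1.5117e-5)
1/q = 1/(-4377791/289586496585) = -289586496585/4377791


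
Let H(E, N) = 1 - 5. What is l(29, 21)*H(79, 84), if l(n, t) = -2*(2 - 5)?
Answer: -24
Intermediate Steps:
l(n, t) = 6 (l(n, t) = -2*(-3) = 6)
H(E, N) = -4
l(29, 21)*H(79, 84) = 6*(-4) = -24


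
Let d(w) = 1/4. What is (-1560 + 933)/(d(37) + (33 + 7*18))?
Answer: -2508/637 ≈ -3.9372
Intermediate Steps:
d(w) = ¼
(-1560 + 933)/(d(37) + (33 + 7*18)) = (-1560 + 933)/(¼ + (33 + 7*18)) = -627/(¼ + (33 + 126)) = -627/(¼ + 159) = -627/637/4 = -627*4/637 = -2508/637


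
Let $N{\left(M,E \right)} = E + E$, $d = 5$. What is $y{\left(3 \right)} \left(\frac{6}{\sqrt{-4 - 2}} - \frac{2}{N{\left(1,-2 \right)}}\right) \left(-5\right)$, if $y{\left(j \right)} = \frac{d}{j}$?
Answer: $- \frac{25}{6} + \frac{25 i \sqrt{6}}{3} \approx -4.1667 + 20.412 i$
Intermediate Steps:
$N{\left(M,E \right)} = 2 E$
$y{\left(j \right)} = \frac{5}{j}$
$y{\left(3 \right)} \left(\frac{6}{\sqrt{-4 - 2}} - \frac{2}{N{\left(1,-2 \right)}}\right) \left(-5\right) = \frac{5}{3} \left(\frac{6}{\sqrt{-4 - 2}} - \frac{2}{2 \left(-2\right)}\right) \left(-5\right) = 5 \cdot \frac{1}{3} \left(\frac{6}{\sqrt{-6}} - \frac{2}{-4}\right) \left(-5\right) = \frac{5 \left(\frac{6}{i \sqrt{6}} - - \frac{1}{2}\right)}{3} \left(-5\right) = \frac{5 \left(6 \left(- \frac{i \sqrt{6}}{6}\right) + \frac{1}{2}\right)}{3} \left(-5\right) = \frac{5 \left(- i \sqrt{6} + \frac{1}{2}\right)}{3} \left(-5\right) = \frac{5 \left(\frac{1}{2} - i \sqrt{6}\right)}{3} \left(-5\right) = \left(\frac{5}{6} - \frac{5 i \sqrt{6}}{3}\right) \left(-5\right) = - \frac{25}{6} + \frac{25 i \sqrt{6}}{3}$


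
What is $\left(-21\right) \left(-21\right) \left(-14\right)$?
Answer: $-6174$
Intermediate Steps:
$\left(-21\right) \left(-21\right) \left(-14\right) = 441 \left(-14\right) = -6174$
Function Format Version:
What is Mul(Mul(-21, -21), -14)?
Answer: -6174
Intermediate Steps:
Mul(Mul(-21, -21), -14) = Mul(441, -14) = -6174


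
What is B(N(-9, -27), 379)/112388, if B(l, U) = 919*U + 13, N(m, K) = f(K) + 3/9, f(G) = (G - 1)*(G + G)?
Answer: 174157/56194 ≈ 3.0992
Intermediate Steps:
f(G) = 2*G*(-1 + G) (f(G) = (-1 + G)*(2*G) = 2*G*(-1 + G))
N(m, K) = ⅓ + 2*K*(-1 + K) (N(m, K) = 2*K*(-1 + K) + 3/9 = 2*K*(-1 + K) + 3*(⅑) = 2*K*(-1 + K) + ⅓ = ⅓ + 2*K*(-1 + K))
B(l, U) = 13 + 919*U
B(N(-9, -27), 379)/112388 = (13 + 919*379)/112388 = (13 + 348301)*(1/112388) = 348314*(1/112388) = 174157/56194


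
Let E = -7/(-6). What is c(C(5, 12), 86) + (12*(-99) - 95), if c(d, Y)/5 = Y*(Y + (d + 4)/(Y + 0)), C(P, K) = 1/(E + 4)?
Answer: 1107257/31 ≈ 35718.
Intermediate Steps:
E = 7/6 (E = -7*(-1/6) = 7/6 ≈ 1.1667)
C(P, K) = 6/31 (C(P, K) = 1/(7/6 + 4) = 1/(31/6) = 6/31)
c(d, Y) = 5*Y*(Y + (4 + d)/Y) (c(d, Y) = 5*(Y*(Y + (d + 4)/(Y + 0))) = 5*(Y*(Y + (4 + d)/Y)) = 5*Y*(Y + (4 + d)/Y))
c(C(5, 12), 86) + (12*(-99) - 95) = (20 + 5*(6/31) + 5*86**2) + (12*(-99) - 95) = (20 + 30/31 + 5*7396) + (-1188 - 95) = (20 + 30/31 + 36980) - 1283 = 1147030/31 - 1283 = 1107257/31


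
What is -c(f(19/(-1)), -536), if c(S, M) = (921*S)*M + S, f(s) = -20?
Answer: -9873100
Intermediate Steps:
c(S, M) = S + 921*M*S (c(S, M) = 921*M*S + S = S + 921*M*S)
-c(f(19/(-1)), -536) = -(-20)*(1 + 921*(-536)) = -(-20)*(1 - 493656) = -(-20)*(-493655) = -1*9873100 = -9873100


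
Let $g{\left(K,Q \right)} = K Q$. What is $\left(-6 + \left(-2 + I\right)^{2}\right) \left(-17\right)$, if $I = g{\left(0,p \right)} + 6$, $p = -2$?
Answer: $-170$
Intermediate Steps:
$I = 6$ ($I = 0 \left(-2\right) + 6 = 0 + 6 = 6$)
$\left(-6 + \left(-2 + I\right)^{2}\right) \left(-17\right) = \left(-6 + \left(-2 + 6\right)^{2}\right) \left(-17\right) = \left(-6 + 4^{2}\right) \left(-17\right) = \left(-6 + 16\right) \left(-17\right) = 10 \left(-17\right) = -170$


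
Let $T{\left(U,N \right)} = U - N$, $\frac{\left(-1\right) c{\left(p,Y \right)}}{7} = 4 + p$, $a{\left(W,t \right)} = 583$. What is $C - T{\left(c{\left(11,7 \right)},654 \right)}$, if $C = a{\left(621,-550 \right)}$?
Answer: $1342$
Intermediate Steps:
$C = 583$
$c{\left(p,Y \right)} = -28 - 7 p$ ($c{\left(p,Y \right)} = - 7 \left(4 + p\right) = -28 - 7 p$)
$C - T{\left(c{\left(11,7 \right)},654 \right)} = 583 - \left(\left(-28 - 77\right) - 654\right) = 583 - \left(-105 - 654\right) = 583 - -759 = 583 + 759 = 1342$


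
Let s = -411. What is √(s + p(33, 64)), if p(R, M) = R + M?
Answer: I*√314 ≈ 17.72*I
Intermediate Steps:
p(R, M) = M + R
√(s + p(33, 64)) = √(-411 + (64 + 33)) = √(-411 + 97) = √(-314) = I*√314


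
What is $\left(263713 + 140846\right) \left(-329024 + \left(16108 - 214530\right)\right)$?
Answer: $-213383026314$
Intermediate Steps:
$\left(263713 + 140846\right) \left(-329024 + \left(16108 - 214530\right)\right) = 404559 \left(-329024 - 198422\right) = 404559 \left(-527446\right) = -213383026314$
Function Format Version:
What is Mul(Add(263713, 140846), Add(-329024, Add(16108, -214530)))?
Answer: -213383026314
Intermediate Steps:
Mul(Add(263713, 140846), Add(-329024, Add(16108, -214530))) = Mul(404559, Add(-329024, -198422)) = Mul(404559, -527446) = -213383026314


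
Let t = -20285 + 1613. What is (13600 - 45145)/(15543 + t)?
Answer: 10515/1043 ≈ 10.081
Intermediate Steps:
t = -18672
(13600 - 45145)/(15543 + t) = (13600 - 45145)/(15543 - 18672) = -31545/(-3129) = -31545*(-1/3129) = 10515/1043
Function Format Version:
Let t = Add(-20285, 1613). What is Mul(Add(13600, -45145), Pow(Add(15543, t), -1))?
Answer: Rational(10515, 1043) ≈ 10.081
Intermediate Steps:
t = -18672
Mul(Add(13600, -45145), Pow(Add(15543, t), -1)) = Mul(Add(13600, -45145), Pow(Add(15543, -18672), -1)) = Mul(-31545, Pow(-3129, -1)) = Mul(-31545, Rational(-1, 3129)) = Rational(10515, 1043)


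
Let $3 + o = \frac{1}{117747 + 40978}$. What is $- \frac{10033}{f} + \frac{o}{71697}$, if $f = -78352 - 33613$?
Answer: $\frac{3260665483909}{36404960133675} \approx 0.089566$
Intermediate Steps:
$f = -111965$
$o = - \frac{476174}{158725}$ ($o = -3 + \frac{1}{117747 + 40978} = -3 + \frac{1}{158725} = - \frac{476174}{158725} \approx -3.0$)
$- \frac{10033}{f} + \frac{o}{71697} = - \frac{10033}{-111965} - \frac{476174}{158725 \cdot 71697} = \left(-10033\right) \left(- \frac{1}{111965}\right) - \frac{476174}{11380106325} = \frac{10033}{111965} - \frac{476174}{11380106325} = \frac{3260665483909}{36404960133675}$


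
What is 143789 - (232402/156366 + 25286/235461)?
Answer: 882329724513136/6136349121 ≈ 1.4379e+5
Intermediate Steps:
143789 - (232402/156366 + 25286/235461) = 143789 - (232402*(1/156366) + 25286*(1/235461)) = 143789 - (116201/78183 + 25286/235461) = 143789 - 1*9779246333/6136349121 = 143789 - 9779246333/6136349121 = 882329724513136/6136349121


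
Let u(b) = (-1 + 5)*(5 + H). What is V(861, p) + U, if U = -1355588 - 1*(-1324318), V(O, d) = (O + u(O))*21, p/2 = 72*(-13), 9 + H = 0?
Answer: -13525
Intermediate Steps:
H = -9 (H = -9 + 0 = -9)
u(b) = -16 (u(b) = (-1 + 5)*(5 - 9) = 4*(-4) = -16)
p = -1872 (p = 2*(72*(-13)) = 2*(-936) = -1872)
V(O, d) = -336 + 21*O (V(O, d) = (O - 16)*21 = (-16 + O)*21 = -336 + 21*O)
U = -31270 (U = -1355588 + 1324318 = -31270)
V(861, p) + U = (-336 + 21*861) - 31270 = (-336 + 18081) - 31270 = 17745 - 31270 = -13525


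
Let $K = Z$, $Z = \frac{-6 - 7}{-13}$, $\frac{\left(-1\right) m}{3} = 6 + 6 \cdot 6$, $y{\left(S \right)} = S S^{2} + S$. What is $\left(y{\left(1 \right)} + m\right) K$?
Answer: $-124$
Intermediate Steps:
$y{\left(S \right)} = S + S^{3}$ ($y{\left(S \right)} = S^{3} + S = S + S^{3}$)
$m = -126$ ($m = - 3 \left(6 + 6 \cdot 6\right) = - 3 \left(6 + 36\right) = \left(-3\right) 42 = -126$)
$Z = 1$ ($Z = \left(-6 - 7\right) \left(- \frac{1}{13}\right) = \left(-13\right) \left(- \frac{1}{13}\right) = 1$)
$K = 1$
$\left(y{\left(1 \right)} + m\right) K = \left(\left(1 + 1^{3}\right) - 126\right) 1 = \left(\left(1 + 1\right) - 126\right) 1 = \left(2 - 126\right) 1 = \left(-124\right) 1 = -124$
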